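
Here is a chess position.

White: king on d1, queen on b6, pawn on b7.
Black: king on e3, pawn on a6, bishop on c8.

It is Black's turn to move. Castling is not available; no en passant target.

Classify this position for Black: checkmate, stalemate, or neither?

neither

Black to move; black king on e3.
In check: yes, from the white queen on b6.
King squares — d2: attacked by Kd1; e2: attacked by Kd1; f2: attacked by Qb6; d3: available; f3: available; d4: attacked by Qb6; e4: available; f4: available.
Legal moves for Black: Kf4, Ke4, Kf3, Kd3.
Black is in check but has 4 legal moves → neither.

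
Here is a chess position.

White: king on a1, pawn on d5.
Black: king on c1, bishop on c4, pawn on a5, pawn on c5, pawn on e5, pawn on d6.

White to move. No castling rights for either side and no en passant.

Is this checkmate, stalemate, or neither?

White to move; white king on a1.
In check: no.
King squares — b1: attacked by Kc1; a2: attacked by Bc4; b2: attacked by Kc1.
Legal moves for White: none.
Not in check and no legal moves → stalemate.

stalemate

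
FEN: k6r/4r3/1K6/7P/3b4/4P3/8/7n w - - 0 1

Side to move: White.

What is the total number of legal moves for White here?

White to move; king on b6.
In check: yes, from the black bishop on d4.
Legal moves: Kc6, Ka6, Kb5, Ka5, exd4.
Count: 5.

5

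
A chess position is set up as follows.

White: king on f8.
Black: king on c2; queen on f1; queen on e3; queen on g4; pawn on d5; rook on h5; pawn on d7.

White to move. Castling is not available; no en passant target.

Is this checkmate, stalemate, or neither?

White to move; white king on f8.
In check: yes, from the black queen on f1.
King squares — e7: attacked by Qe3; f7: attacked by Qf1; g7: attacked by Qg4; e8: attacked by Qe3; g8: attacked by Qg4.
Legal moves for White: none.
In check with no legal moves → checkmate.

checkmate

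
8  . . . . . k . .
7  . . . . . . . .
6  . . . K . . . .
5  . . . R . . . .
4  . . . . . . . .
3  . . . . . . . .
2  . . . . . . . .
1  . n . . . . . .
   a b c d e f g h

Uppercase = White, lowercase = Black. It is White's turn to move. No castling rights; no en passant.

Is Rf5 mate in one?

After Rf5: black king on f8; in check: yes, from the white rook on f5.
Black has 3 legal replies: Kg8, Ke8, Kg7.
In check but a legal move exists → not checkmate.

no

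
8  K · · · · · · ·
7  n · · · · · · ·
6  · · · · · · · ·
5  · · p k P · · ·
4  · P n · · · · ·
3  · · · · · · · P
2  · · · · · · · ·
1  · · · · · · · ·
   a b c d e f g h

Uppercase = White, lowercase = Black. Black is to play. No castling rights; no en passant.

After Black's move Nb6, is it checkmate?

After Nb6: white king on a8; in check: yes, from the black knight on b6.
White has 3 legal replies: Kb8, Kb7, Kxa7.
In check but a legal move exists → not checkmate.

no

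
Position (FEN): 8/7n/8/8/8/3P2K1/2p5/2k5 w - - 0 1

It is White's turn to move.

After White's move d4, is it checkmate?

After d4: black king on c1; in check: no.
Black is not in check, so this cannot be checkmate.

no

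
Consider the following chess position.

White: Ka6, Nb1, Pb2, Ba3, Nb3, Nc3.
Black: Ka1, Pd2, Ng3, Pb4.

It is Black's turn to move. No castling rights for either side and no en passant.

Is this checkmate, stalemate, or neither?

checkmate

Black to move; black king on a1.
In check: yes, from the white knight on b3.
King squares — b1: attacked by Nc3; a2: attacked by Nc3; b2: attacked by Ba3.
Legal moves for Black: none.
In check with no legal moves → checkmate.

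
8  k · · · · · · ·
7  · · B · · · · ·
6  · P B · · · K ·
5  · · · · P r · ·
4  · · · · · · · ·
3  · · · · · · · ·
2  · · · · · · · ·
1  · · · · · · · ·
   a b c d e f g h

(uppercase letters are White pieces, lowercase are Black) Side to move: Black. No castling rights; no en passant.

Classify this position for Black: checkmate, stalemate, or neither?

Black to move; black king on a8.
In check: yes, from the white bishop on c6.
King squares — a7: attacked by Pb6; b7: attacked by Bc6; b8: attacked by Bc7.
Legal moves for Black: none.
In check with no legal moves → checkmate.

checkmate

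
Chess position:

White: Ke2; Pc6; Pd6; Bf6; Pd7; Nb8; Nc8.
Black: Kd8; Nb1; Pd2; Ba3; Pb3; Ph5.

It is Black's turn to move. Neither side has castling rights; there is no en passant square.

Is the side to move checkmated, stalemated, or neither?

checkmate

Black to move; black king on d8.
In check: yes, from the white bishop on f6.
King squares — c7: attacked by Pd6; d7: attacked by Pc6; e7: attacked by Pd6; c8: attacked by Pd7; e8: attacked by Pd7.
Legal moves for Black: none.
In check with no legal moves → checkmate.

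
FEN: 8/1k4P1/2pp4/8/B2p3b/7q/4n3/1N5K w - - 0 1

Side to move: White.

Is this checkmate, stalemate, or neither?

checkmate

White to move; white king on h1.
In check: yes, from the black queen on h3.
King squares — g1: attacked by Ne2; g2: attacked by Qh3; h2: attacked by Qh3.
Legal moves for White: none.
In check with no legal moves → checkmate.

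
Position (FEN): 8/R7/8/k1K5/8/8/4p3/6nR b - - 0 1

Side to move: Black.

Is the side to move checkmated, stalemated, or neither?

Black to move; black king on a5.
In check: yes, from the white rook on a7.
King squares — a4: attacked by Ra7; b4: attacked by Kc5; b5: attacked by Kc5; a6: attacked by Ra7; b6: attacked by Kc5.
Legal moves for Black: none.
In check with no legal moves → checkmate.

checkmate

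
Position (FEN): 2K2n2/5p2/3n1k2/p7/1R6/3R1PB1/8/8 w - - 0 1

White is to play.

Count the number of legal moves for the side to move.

5

White to move; king on c8.
In check: yes, from the black knight on d6.
Legal moves: Kd8, Kb8, Kc7, Bxd6, Rxd6+.
Count: 5.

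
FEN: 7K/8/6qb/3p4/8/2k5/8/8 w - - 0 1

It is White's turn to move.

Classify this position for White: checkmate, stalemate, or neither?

stalemate

White to move; white king on h8.
In check: no.
King squares — g7: attacked by Qg6; h7: attacked by Qg6; g8: attacked by Qg6.
Legal moves for White: none.
Not in check and no legal moves → stalemate.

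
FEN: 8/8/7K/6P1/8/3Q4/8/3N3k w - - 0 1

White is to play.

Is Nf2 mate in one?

no

After Nf2: black king on h1; in check: yes, from the white knight on f2.
Black has 3 legal replies: Kh2, Kg2, Kg1.
In check but a legal move exists → not checkmate.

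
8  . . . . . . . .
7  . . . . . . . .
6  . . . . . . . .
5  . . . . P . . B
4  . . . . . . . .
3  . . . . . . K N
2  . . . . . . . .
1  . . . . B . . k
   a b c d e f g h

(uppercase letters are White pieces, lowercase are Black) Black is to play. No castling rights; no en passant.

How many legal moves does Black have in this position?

Black to move; king on h1.
In check: no.
Legal moves: none.
Count: 0.

0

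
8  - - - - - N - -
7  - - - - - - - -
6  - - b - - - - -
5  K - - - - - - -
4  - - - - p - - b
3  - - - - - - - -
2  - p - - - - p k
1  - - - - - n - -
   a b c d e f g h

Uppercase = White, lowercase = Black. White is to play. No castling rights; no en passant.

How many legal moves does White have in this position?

White to move; king on a5.
In check: no.
Legal moves: Nh7, Nd7, Ng6, Ne6, Kb6, Ka6, Kb4.
Count: 7.

7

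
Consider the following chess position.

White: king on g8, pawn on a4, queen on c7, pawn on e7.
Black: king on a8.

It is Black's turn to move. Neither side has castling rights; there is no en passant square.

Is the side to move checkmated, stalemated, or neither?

Black to move; black king on a8.
In check: no.
King squares — a7: attacked by Qc7; b7: attacked by Qc7; b8: attacked by Qc7.
Legal moves for Black: none.
Not in check and no legal moves → stalemate.

stalemate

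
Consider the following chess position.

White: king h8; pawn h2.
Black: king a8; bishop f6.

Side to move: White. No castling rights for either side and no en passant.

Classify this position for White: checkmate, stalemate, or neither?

neither

White to move; white king on h8.
In check: yes, from the black bishop on f6.
King squares — g7: attacked by Bf6; h7: available; g8: available.
Legal moves for White: Kg8, Kh7.
White is in check but has 2 legal moves → neither.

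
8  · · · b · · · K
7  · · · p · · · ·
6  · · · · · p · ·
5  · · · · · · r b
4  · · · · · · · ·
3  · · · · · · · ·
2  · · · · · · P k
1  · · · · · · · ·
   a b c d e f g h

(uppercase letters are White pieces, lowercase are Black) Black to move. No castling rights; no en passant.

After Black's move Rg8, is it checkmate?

no

After Rg8: white king on h8; in check: yes, from the black rook on g8.
White has 2 legal replies: Kxg8, Kh7.
In check but a legal move exists → not checkmate.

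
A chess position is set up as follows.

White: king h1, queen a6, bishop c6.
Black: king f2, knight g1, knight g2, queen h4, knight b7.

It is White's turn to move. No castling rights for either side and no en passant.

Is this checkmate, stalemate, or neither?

White to move; white king on h1.
In check: yes, from the black queen on h4.
King squares — g1: attacked by Kf2; g2: attacked by Kf2; h2: attacked by Qh4.
Legal moves for White: none.
In check with no legal moves → checkmate.

checkmate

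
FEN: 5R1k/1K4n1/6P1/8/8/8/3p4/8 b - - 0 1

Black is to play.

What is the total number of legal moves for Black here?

0

Black to move; king on h8.
In check: yes, from the white rook on f8.
Legal moves: none.
Count: 0.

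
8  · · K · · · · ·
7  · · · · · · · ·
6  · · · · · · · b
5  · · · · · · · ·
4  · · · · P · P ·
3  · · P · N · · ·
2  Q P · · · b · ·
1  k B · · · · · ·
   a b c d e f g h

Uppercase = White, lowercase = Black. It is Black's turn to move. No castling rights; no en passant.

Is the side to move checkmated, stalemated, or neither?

checkmate

Black to move; black king on a1.
In check: yes, from the white queen on a2.
King squares — b1: attacked by Qa2; a2: attacked by Bb1; b2: attacked by Qa2.
Legal moves for Black: none.
In check with no legal moves → checkmate.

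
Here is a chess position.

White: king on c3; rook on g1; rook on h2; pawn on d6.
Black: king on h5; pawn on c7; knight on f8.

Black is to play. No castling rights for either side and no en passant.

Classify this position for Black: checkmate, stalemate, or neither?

checkmate

Black to move; black king on h5.
In check: yes, from the white rook on h2.
King squares — g4: attacked by Rg1; h4: attacked by Rh2; g5: attacked by Rg1; g6: attacked by Rg1; h6: attacked by Rh2.
Legal moves for Black: none.
In check with no legal moves → checkmate.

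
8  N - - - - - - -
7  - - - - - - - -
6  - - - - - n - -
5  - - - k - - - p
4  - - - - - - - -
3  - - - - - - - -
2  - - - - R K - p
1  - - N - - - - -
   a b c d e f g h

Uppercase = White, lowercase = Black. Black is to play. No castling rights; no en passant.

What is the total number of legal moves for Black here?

16

Black to move; king on d5.
In check: no.
Legal moves: Ng8, Ne8, Nh7, Nd7, Ng4+, Ne4+, Kd6, Kc6, Kc5, Kd4, Kc4, h4, h1=Q, h1=R, h1=B, h1=N+.
Count: 16.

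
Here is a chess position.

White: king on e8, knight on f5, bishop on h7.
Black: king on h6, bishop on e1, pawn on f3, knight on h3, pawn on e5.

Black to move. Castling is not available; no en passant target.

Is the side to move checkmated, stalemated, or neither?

neither

Black to move; black king on h6.
In check: yes, from the white knight on f5.
Legal moves for Black: Kxh7, Kh5, Kg5.
Black is in check but has 3 legal moves → neither.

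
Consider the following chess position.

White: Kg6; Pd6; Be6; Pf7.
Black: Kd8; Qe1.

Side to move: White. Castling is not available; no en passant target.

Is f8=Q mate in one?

yes

After f8=Q: black king on d8; in check: yes, from the white queen on f8.
King squares — c7: attacked by Pd6; d7: attacked by Be6; e7: attacked by Pd6; c8: attacked by Be6; e8: attacked by Qf8.
Black has no legal moves → checkmate.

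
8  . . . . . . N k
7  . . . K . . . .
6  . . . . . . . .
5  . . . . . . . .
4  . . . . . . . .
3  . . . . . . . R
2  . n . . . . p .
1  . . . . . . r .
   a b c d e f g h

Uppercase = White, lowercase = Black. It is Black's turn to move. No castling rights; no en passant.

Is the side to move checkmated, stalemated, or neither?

Black to move; black king on h8.
In check: yes, from the white rook on h3.
Legal moves for Black: Kxg8, Kg7.
Black is in check but has 2 legal moves → neither.

neither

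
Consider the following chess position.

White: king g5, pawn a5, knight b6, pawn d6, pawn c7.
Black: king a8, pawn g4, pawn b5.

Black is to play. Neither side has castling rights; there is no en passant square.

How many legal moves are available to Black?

2

Black to move; king on a8.
In check: yes, from the white knight on b6.
Legal moves: Kb7, Ka7.
Count: 2.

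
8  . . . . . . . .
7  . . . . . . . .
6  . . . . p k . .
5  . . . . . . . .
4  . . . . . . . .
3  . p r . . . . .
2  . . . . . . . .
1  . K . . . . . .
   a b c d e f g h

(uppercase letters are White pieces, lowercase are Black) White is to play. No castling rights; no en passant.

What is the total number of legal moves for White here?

2

White to move; king on b1.
In check: no.
Legal moves: Kb2, Ka1.
Count: 2.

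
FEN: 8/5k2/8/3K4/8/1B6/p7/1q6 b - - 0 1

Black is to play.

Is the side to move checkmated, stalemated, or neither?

Black to move; black king on f7.
In check: no.
Legal moves for Black include: Kg8, Kf8, Ke8, Kg7, Ke7, Kg6, Kf6, Qh7, Qg6, Qf5+, Qe4+, Qd3+, Qxb3+, Qc2, Qb2, Qh1+, Qg1, Qf1, ... (list truncated; more exist).
Black has legal moves and is not in check → neither.

neither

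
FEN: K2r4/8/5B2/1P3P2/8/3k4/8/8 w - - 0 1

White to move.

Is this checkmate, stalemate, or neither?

White to move; white king on a8.
In check: yes, from the black rook on d8.
Legal moves for White: Kb7, Ka7, Bxd8.
White is in check but has 3 legal moves → neither.

neither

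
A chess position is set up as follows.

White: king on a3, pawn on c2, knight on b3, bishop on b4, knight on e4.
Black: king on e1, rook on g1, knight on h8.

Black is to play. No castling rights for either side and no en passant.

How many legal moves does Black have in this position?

3

Black to move; king on e1.
In check: yes, from the white bishop on b4.
Legal moves: Ke2, Kf1, Kd1.
Count: 3.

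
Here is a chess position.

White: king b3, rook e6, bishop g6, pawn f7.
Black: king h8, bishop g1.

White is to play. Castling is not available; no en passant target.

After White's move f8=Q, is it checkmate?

After f8=Q: black king on h8; in check: yes, from the white queen on f8.
King squares — g7: attacked by Qf8; h7: attacked by Bg6; g8: attacked by Qf8.
Black has no legal moves → checkmate.

yes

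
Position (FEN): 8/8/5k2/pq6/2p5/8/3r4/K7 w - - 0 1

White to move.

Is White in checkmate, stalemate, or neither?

stalemate

White to move; white king on a1.
In check: no.
King squares — b1: attacked by Qb5; a2: attacked by Rd2; b2: attacked by Rd2.
Legal moves for White: none.
Not in check and no legal moves → stalemate.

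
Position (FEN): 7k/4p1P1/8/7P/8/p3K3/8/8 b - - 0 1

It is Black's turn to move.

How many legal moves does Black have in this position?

Black to move; king on h8.
In check: yes, from the white pawn on g7.
Legal moves: Kg8, Kh7, Kxg7.
Count: 3.

3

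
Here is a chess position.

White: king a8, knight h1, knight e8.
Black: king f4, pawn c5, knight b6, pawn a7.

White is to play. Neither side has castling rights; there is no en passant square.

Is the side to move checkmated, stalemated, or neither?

neither

White to move; white king on a8.
In check: yes, from the black knight on b6.
Legal moves for White: Kb8, Kb7, Kxa7.
White is in check but has 3 legal moves → neither.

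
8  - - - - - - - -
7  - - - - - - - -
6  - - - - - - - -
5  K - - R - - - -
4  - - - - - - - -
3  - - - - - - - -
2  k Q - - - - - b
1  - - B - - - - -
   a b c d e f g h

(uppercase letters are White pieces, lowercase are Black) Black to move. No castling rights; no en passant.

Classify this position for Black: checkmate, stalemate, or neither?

checkmate

Black to move; black king on a2.
In check: yes, from the white queen on b2.
King squares — a1: attacked by Qb2; b1: attacked by Qb2; b2: attacked by Bc1; a3: attacked by Qb2; b3: attacked by Qb2.
Legal moves for Black: none.
In check with no legal moves → checkmate.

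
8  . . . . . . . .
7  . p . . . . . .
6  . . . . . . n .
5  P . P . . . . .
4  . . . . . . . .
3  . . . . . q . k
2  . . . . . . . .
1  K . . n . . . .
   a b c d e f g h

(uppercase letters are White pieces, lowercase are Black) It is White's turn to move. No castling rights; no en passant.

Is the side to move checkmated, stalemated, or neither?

neither

White to move; white king on a1.
In check: no.
Legal moves for White: Ka2, Kb1, c6, a6.
White has 4 legal moves and is not in check → neither.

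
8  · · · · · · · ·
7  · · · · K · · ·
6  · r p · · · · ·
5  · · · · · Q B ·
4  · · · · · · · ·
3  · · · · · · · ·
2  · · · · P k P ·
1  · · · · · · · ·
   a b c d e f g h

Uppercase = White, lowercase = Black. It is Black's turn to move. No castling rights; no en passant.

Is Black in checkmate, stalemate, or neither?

Black to move; black king on f2.
In check: yes, from the white queen on f5.
King squares — e1: available; f1: attacked by Qf5; g1: available; e2: available; g2: available; e3: attacked by Bg5; f3: attacked by Pe2; g3: available.
Legal moves for Black: Kg3, Kxg2, Kxe2, Kg1, Ke1.
Black is in check but has 5 legal moves → neither.

neither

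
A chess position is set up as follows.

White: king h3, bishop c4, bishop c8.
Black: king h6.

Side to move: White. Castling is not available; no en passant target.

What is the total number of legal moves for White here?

22

White to move; king on h3.
In check: no.
Legal moves: Bd7, Bb7, B8e6, B8a6, Bf5, Bg4, Bg8, Bf7, B4e6, B4a6, Bd5, Bb5, Bd3, Bb3, Be2, Ba2, Bf1, Kh4, Kg4, Kg3, Kh2, Kg2.
Count: 22.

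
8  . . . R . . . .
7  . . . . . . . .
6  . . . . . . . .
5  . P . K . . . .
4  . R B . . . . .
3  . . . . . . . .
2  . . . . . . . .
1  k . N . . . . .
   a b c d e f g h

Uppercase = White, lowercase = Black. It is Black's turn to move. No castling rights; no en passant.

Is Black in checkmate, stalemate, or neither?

Black to move; black king on a1.
In check: no.
King squares — b1: attacked by Rb4; a2: attacked by Nc1; b2: attacked by Rb4.
Legal moves for Black: none.
Not in check and no legal moves → stalemate.

stalemate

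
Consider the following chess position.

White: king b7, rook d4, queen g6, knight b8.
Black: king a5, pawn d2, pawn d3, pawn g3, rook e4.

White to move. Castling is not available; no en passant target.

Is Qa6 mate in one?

yes

After Qa6: black king on a5; in check: yes, from the white queen on a6.
King squares — a4: attacked by Rd4; b4: attacked by Rd4; b5: attacked by Qa6; a6: attacked by Kb7; b6: attacked by Qa6.
Black has no legal moves → checkmate.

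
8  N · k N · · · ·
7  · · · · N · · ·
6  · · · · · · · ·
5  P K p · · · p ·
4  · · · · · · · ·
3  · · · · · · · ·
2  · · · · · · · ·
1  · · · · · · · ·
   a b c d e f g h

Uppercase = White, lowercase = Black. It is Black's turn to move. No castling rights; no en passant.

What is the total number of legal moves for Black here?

Black to move; king on c8.
In check: yes, from the white knight on e7.
Legal moves: Kxd8, Kb8, Kd7.
Count: 3.

3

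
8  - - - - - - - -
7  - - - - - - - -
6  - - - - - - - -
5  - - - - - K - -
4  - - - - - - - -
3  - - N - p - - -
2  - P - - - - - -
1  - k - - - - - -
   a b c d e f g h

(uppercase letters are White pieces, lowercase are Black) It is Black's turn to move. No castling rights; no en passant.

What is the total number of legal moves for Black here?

4

Black to move; king on b1.
In check: yes, from the white knight on c3.
Legal moves: Kc2, Kxb2, Kc1, Ka1.
Count: 4.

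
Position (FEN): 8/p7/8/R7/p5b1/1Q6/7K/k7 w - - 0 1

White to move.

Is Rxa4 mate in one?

After Rxa4: black king on a1; in check: yes, from the white rook on a4.
King squares — b1: attacked by Qb3; a2: attacked by Qb3; b2: attacked by Qb3.
Black has no legal moves → checkmate.

yes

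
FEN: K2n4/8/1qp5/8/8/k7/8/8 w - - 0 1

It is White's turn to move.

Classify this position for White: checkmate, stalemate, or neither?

White to move; white king on a8.
In check: no.
King squares — a7: attacked by Qb6; b7: attacked by Qb6; b8: attacked by Qb6.
Legal moves for White: none.
Not in check and no legal moves → stalemate.

stalemate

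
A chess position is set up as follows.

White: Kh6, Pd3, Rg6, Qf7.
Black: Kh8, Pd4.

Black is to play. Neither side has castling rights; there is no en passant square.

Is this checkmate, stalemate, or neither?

stalemate

Black to move; black king on h8.
In check: no.
King squares — g7: attacked by Rg6; h7: attacked by Kh6; g8: attacked by Rg6.
Legal moves for Black: none.
Not in check and no legal moves → stalemate.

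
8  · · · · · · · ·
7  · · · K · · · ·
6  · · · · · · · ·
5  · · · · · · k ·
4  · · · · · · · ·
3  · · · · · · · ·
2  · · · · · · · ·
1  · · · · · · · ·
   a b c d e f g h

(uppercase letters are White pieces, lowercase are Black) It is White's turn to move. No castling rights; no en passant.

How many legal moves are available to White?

8

White to move; king on d7.
In check: no.
Legal moves: Ke8, Kd8, Kc8, Ke7, Kc7, Ke6, Kd6, Kc6.
Count: 8.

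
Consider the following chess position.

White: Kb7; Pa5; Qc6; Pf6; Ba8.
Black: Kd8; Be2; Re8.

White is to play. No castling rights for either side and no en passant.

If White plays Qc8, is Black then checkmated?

yes

After Qc8: black king on d8; in check: yes, from the white queen on c8.
King squares — c7: attacked by Kb7; d7: attacked by Qc8; e7: attacked by Pf6; c8: attacked by Kb7; e8: own rook.
Black has no legal moves → checkmate.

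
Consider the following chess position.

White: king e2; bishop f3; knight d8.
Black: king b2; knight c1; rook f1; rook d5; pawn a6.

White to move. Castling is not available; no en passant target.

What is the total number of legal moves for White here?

2

White to move; king on e2.
In check: yes, from the black knight on c1.
Legal moves: Ke3, Kxf1.
Count: 2.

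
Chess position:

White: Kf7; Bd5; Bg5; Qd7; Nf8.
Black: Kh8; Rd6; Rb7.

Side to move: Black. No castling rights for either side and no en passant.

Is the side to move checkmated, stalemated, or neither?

Black to move; black king on h8.
In check: no.
Legal moves for Black include: Rb8, Rbxd7+, Rc7, Ra7, Rbb6, Rb5, Rb4, Rb3, Rb2, Rb1, Rdxd7+, Rh6, Rg6, Rf6+, Re6, Rc6, Rdb6, Ra6, ... (list truncated; more exist).
Black has legal moves and is not in check → neither.

neither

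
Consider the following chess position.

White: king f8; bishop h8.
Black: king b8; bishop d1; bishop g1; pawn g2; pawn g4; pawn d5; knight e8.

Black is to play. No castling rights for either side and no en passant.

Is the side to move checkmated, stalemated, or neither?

neither

Black to move; black king on b8.
In check: no.
Legal moves for Black include: Ng7, Nc7, Nf6, Nd6, Kc8, Ka8, Kc7, Kb7, Ka7, Ba7, Bb6, Bc5+, Bd4, Be3, Bh2, Bf2, Ba4, Bf3, ... (list truncated; more exist).
Black has legal moves and is not in check → neither.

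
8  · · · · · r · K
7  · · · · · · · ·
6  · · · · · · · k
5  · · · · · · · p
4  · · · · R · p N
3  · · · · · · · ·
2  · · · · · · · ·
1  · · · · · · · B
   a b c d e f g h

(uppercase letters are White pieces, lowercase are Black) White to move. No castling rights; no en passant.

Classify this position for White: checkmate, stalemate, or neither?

checkmate

White to move; white king on h8.
In check: yes, from the black rook on f8.
King squares — g7: attacked by Kh6; h7: attacked by Kh6; g8: attacked by Rf8.
Legal moves for White: none.
In check with no legal moves → checkmate.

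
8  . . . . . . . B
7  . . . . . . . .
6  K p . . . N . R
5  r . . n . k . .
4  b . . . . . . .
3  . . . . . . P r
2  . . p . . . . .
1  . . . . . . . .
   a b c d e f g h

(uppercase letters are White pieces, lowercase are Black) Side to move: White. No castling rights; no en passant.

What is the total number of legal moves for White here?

White to move; king on a6.
In check: yes, from the black rook on a5.
Legal moves: Kb7.
Count: 1.

1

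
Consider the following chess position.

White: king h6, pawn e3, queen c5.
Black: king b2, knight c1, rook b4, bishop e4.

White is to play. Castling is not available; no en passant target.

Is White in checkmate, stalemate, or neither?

neither

White to move; white king on h6.
In check: no.
Legal moves for White include: Kg7, Kh5, Kg5, Qf8, Qc8, Qe7, Qc7, Qa7, Qd6, Qc6, Qb6, Qh5, Qg5, Qf5, Qe5+, Qd5, Qb5, Qa5, ... (list truncated; more exist).
White has legal moves and is not in check → neither.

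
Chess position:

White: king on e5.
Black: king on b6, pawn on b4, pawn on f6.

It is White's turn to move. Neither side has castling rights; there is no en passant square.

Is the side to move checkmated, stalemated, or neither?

White to move; white king on e5.
In check: yes, from the black pawn on f6.
King squares — d4: available; e4: available; f4: available; d5: available; f5: available; d6: available; e6: available; f6: available.
Legal moves for White: Kxf6, Ke6, Kd6, Kf5, Kd5, Kf4, Ke4, Kd4.
White is in check but has 8 legal moves → neither.

neither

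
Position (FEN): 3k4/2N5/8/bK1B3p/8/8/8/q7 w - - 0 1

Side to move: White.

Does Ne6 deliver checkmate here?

After Ne6: black king on d8; in check: yes, from the white knight on e6.
Black has 4 legal replies: Ke8, Kc8, Ke7, Kd7.
In check but a legal move exists → not checkmate.

no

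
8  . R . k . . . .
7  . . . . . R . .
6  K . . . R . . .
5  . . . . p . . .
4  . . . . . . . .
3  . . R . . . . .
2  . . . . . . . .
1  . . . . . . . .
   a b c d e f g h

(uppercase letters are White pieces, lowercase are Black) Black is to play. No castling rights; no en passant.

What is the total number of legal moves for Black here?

Black to move; king on d8.
In check: yes, from the white rook on b8.
Legal moves: none.
Count: 0.

0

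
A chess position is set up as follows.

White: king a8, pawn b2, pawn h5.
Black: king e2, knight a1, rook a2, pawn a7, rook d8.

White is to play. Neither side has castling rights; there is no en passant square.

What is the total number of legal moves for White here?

1

White to move; king on a8.
In check: yes, from the black rook on d8.
Legal moves: Kb7.
Count: 1.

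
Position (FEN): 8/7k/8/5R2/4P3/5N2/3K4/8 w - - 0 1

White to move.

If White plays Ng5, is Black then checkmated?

After Ng5: black king on h7; in check: yes, from the white knight on g5.
Black has 5 legal replies: Kh8, Kg8, Kg7, Kh6, Kg6.
In check but a legal move exists → not checkmate.

no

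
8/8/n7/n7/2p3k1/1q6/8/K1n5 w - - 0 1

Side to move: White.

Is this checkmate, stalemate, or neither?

White to move; white king on a1.
In check: no.
King squares — b1: attacked by Qb3; a2: attacked by Nc1; b2: attacked by Qb3.
Legal moves for White: none.
Not in check and no legal moves → stalemate.

stalemate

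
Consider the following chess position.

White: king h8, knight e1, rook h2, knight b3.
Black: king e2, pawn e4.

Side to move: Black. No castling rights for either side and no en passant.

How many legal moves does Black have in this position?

Black to move; king on e2.
In check: yes, from the white rook on h2.
Legal moves: Ke3, Kf1, Kxe1, Kd1.
Count: 4.

4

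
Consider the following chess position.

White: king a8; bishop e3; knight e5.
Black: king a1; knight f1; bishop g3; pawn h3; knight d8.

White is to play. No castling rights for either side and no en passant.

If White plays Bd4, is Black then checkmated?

no

After Bd4: black king on a1; in check: yes, from the white bishop on d4.
Black has 2 legal replies: Ka2, Kb1.
In check but a legal move exists → not checkmate.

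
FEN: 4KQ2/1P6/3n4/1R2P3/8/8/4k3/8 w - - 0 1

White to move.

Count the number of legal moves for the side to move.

White to move; king on e8.
In check: yes, from the black knight on d6.
Legal moves: Kd8, Ke7, Kd7, Qxd6, exd6.
Count: 5.

5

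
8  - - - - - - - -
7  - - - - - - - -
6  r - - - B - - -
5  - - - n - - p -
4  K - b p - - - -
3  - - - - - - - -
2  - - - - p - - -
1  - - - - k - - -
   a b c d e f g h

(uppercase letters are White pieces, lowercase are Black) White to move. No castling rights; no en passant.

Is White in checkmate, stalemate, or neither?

White to move; white king on a4.
In check: yes, from the black rook on a6.
King squares — a3: attacked by Ra6; b3: attacked by Bc4; b4: attacked by Nd5; a5: attacked by Ra6; b5: attacked by Bc4.
Legal moves for White: none.
In check with no legal moves → checkmate.

checkmate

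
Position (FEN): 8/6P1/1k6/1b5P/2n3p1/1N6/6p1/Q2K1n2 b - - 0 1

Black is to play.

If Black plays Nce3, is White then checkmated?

After Nce3: white king on d1; in check: yes, from the black knight on e3.
White has 2 legal replies: Ke1, Kc1.
In check but a legal move exists → not checkmate.

no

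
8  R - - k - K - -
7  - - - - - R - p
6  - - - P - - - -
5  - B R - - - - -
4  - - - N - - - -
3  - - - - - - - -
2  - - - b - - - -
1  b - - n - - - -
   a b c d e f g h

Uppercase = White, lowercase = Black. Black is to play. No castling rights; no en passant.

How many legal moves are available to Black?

Black to move; king on d8.
In check: yes, from the white rook on a8.
Legal moves: none.
Count: 0.

0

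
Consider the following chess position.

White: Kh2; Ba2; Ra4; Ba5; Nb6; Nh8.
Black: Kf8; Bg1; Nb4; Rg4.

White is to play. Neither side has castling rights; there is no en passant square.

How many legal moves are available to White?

2

White to move; king on h2.
In check: yes, from the black bishop on g1.
Legal moves: Kh3, Kh1.
Count: 2.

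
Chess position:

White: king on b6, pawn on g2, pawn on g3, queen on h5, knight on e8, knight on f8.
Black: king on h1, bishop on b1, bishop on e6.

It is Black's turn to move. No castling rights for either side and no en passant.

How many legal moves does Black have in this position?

3

Black to move; king on h1.
In check: yes, from the white queen on h5.
Legal moves: Kxg2, Kg1, Bh3.
Count: 3.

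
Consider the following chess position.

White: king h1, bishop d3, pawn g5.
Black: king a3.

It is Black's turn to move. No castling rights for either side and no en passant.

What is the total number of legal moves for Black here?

5

Black to move; king on a3.
In check: no.
Legal moves: Kb4, Ka4, Kb3, Kb2, Ka2.
Count: 5.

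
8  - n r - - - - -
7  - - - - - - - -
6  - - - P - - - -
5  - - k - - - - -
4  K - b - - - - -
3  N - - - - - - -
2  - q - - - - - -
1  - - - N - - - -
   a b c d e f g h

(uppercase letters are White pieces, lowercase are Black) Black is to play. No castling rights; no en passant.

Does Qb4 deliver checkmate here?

After Qb4: white king on a4; in check: yes, from the black queen on b4.
King squares — a3: own knight; b3: attacked by Qb4; b4: attacked by Kc5; a5: attacked by Qb4; b5: attacked by Qb4.
White has no legal moves → checkmate.

yes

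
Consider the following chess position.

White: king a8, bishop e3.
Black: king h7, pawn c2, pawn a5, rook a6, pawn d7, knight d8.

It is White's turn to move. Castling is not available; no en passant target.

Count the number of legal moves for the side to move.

2

White to move; king on a8.
In check: yes, from the black rook on a6.
Legal moves: Kb8, Ba7.
Count: 2.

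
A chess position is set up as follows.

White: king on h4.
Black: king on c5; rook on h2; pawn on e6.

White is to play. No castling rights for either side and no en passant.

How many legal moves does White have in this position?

3

White to move; king on h4.
In check: yes, from the black rook on h2.
Legal moves: Kg5, Kg4, Kg3.
Count: 3.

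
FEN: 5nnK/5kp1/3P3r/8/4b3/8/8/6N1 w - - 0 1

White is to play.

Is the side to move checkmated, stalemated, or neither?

checkmate

White to move; white king on h8.
In check: yes, from the black rook on h6.
King squares — g7: attacked by Kf7; h7: attacked by Be4; g8: attacked by Kf7.
Legal moves for White: none.
In check with no legal moves → checkmate.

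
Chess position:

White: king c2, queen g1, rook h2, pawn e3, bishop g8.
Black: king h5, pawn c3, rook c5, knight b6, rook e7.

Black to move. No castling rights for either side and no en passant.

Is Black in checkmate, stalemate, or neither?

Black to move; black king on h5.
In check: yes, from the white rook on h2.
King squares — g4: attacked by Qg1; h4: attacked by Rh2; g5: attacked by Qg1; g6: attacked by Qg1; h6: attacked by Rh2.
Legal moves for Black: none.
In check with no legal moves → checkmate.

checkmate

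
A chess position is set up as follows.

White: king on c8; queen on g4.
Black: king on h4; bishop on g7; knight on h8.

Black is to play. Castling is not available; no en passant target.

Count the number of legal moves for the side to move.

1

Black to move; king on h4.
In check: yes, from the white queen on g4.
Legal moves: Kxg4.
Count: 1.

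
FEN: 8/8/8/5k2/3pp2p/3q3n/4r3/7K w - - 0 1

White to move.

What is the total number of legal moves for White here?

0

White to move; king on h1.
In check: no.
Legal moves: none.
Count: 0.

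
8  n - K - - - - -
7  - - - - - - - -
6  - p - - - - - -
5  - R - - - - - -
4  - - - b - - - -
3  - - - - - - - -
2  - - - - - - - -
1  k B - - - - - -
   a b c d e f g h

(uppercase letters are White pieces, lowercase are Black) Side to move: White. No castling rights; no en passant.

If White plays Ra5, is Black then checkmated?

After Ra5: black king on a1; in check: yes, from the white rook on a5.
Black has 3 legal replies: Kb2, Kxb1, bxa5.
In check but a legal move exists → not checkmate.

no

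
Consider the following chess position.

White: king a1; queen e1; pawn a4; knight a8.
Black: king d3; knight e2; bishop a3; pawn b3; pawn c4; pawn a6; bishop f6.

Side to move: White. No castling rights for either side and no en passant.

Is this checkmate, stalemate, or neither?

neither

White to move; white king on a1.
In check: yes, from the black bishop on f6.
King squares — b1: available; a2: attacked by Pb3; b2: attacked by Ba3.
Legal moves for White: Kb1, Qc3+.
White is in check but has 2 legal moves → neither.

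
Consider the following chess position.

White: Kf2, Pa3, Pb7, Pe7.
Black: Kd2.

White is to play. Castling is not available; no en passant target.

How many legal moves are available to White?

14

White to move; king on f2.
In check: no.
Legal moves: Kg3, Kf3, Kg2, Kg1, Kf1, e8=Q, e8=R, e8=B, e8=N, b8=Q, b8=R, b8=B, b8=N, a4.
Count: 14.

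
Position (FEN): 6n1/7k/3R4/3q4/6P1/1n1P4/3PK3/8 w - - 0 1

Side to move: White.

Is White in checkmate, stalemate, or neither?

White to move; white king on e2.
In check: no.
Legal moves for White: Rd8, Rd7+, Rh6+, Rg6, Rf6, Re6, Rc6, Rb6, Ra6, Rxd5, Ke3, Kf2, Kf1, Ke1, Kd1, g5, d4.
White has 17 legal moves and is not in check → neither.

neither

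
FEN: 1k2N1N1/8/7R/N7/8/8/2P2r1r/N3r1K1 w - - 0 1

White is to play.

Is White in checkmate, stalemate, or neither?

White to move; white king on g1.
In check: yes, from the black rook on e1.
King squares — f1: attacked by Re1; h1: attacked by Re1; f2: attacked by Rh2; g2: attacked by Rf2; h2: attacked by Rf2.
Legal moves for White: none.
In check with no legal moves → checkmate.

checkmate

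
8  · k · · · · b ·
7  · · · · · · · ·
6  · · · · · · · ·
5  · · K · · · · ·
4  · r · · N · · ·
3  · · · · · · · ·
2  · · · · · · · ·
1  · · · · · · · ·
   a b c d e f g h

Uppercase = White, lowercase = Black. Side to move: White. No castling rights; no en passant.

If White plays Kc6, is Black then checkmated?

After Kc6: black king on b8; in check: no.
Black is not in check, so this cannot be checkmate.

no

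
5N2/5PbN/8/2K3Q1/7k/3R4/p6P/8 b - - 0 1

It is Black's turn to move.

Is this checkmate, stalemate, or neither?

checkmate

Black to move; black king on h4.
In check: yes, from the white queen on g5.
King squares — g3: attacked by Ph2; h3: attacked by Rd3; g4: attacked by Qg5; g5: attacked by Nh7; h5: attacked by Qg5.
Legal moves for Black: none.
In check with no legal moves → checkmate.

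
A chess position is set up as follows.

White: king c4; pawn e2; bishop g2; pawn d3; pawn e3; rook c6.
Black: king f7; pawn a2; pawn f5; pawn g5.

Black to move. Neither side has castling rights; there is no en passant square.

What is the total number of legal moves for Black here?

Black to move; king on f7.
In check: no.
Legal moves: Kg8, Kf8, Ke8, Kg7, Ke7, g4, f4, a1=Q, a1=R, a1=B, a1=N.
Count: 11.

11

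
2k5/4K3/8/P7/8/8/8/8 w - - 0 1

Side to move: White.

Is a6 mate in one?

no

After a6: black king on c8; in check: no.
Black is not in check, so this cannot be checkmate.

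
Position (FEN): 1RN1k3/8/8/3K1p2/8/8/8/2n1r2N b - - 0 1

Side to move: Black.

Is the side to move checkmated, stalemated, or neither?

neither

Black to move; black king on e8.
In check: no.
Legal moves for Black include: Kf8, Kd8, Kf7, Kd7, Re7, Re6, Re5+, Re4, Re3, Re2, Rxh1, Rg1, Rf1, Rd1+, Nd3, Nb3, Ne2, Na2, ... (list truncated; more exist).
Black has legal moves and is not in check → neither.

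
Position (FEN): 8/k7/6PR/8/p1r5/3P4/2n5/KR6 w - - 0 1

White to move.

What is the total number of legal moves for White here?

White to move; king on a1.
In check: yes, from the black knight on c2.
Legal moves: Kb2, Ka2.
Count: 2.

2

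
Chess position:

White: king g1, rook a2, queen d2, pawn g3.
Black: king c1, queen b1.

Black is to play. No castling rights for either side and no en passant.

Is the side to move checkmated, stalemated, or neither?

Black to move; black king on c1.
In check: yes, from the white queen on d2.
King squares — b1: own queen; d1: attacked by Qd2; b2: attacked by Ra2; c2: attacked by Ra2; d2: attacked by Ra2.
Legal moves for Black: none.
In check with no legal moves → checkmate.

checkmate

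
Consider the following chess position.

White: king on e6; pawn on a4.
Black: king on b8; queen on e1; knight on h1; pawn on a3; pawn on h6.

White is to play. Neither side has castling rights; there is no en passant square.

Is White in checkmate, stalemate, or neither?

neither

White to move; white king on e6.
In check: yes, from the black queen on e1.
King squares — d5: available; e5: attacked by Qe1; f5: available; d6: available; f6: available; d7: available; e7: attacked by Qe1; f7: available.
Legal moves for White: Kf7, Kd7, Kf6, Kd6, Kf5, Kd5.
White is in check but has 6 legal moves → neither.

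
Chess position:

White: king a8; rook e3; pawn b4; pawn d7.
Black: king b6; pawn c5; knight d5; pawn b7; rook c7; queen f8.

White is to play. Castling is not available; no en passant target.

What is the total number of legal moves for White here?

5

White to move; king on a8.
In check: yes, from the black queen on f8.
Legal moves: Re8, d8=Q, d8=R, d8=B, d8=N.
Count: 5.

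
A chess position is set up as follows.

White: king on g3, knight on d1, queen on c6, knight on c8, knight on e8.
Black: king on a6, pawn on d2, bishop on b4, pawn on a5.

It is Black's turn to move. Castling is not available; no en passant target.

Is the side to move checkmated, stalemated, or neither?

Black to move; black king on a6.
In check: yes, from the white queen on c6.
King squares — a5: own pawn; b5: attacked by Qc6; b6: attacked by Qc6; a7: attacked by Nc8; b7: attacked by Qc6.
Legal moves for Black: none.
In check with no legal moves → checkmate.

checkmate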